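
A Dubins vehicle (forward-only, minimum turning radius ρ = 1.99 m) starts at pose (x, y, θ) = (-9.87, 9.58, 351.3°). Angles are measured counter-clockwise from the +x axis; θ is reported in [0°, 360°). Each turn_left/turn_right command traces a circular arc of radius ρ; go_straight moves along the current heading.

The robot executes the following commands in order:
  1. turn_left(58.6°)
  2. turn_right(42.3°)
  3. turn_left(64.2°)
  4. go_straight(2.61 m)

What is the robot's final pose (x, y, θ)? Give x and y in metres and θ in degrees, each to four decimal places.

(-4.3453, 14.7864, 71.8000°)

set_pose: (x, y, θ) = (-9.8700, 9.5800, 351.3000°), ρ = 1.99
turn_left(58.6°): centre at ρ to the left, rotate +58.6° → (-8.0468, 10.2653, 409.9000° ≡ 49.9000°)
turn_right(42.3°): centre at ρ to the right, rotate −42.3° → (-6.7878, 10.9560, 7.6000°)
turn_left(64.2°): centre at ρ to the left, rotate +64.2° → (-5.1605, 12.3070, 71.8000°)
go_straight(2.61): x += 2.61·cos θ, y += 2.61·sin θ → (-4.3453, 14.7864, 71.8000°)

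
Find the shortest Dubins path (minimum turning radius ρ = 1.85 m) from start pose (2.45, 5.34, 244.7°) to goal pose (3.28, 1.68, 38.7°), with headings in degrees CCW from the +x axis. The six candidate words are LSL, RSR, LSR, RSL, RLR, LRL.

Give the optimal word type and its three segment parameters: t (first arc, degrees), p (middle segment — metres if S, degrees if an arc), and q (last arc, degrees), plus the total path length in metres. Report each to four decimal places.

Let ψ = atan2(Δy, Δx) = atan2(-3.66, 0.83) = -77.2228° be the start→goal bearing.
Normalize: d = |goal − start| / ρ = 3.752932/1.85 = 2.028612, α = (θ_start − ψ) mod 360° = 321.9228° = 5.618613 rad, β = (θ_goal − ψ) mod 360° = 115.9228° = 2.023235 rad.
Common terms: sin α = -0.616723, cos α = 0.787181, sin β = 0.899384, cos β = -0.437160, cos(α−β) = -0.898794, d² = 4.115267. Work in radians in the unit-radius frame; every candidate has L = ρ·(t + p + q).
LSL: p² = 2 + d² − 2cos(α−β) + 2d(sin α − sin β) = 1.761671; p = √p² = 1.327280; φ = atan2(cos β − cos α, d + sin α − sin β) = -1.174361 rad; t = (φ − α) mod 2π = 5.773396 rad, q = (β − φ) mod 2π = 3.197596 rad → L = 1.85·(5.773396 + 1.327280 + 3.197596) = 1.85·10.298272 = 19.051803 m
RSR: p² = 2 + d² − 2cos(α−β) + 2d(sin β − sin α) = 14.064038; p = √p² = 3.750205; φ = atan2(cos α − cos β, d − sin α + sin β) = 0.332570 rad; t = (α − φ) mod 2π = 5.286043 rad, q = (φ − β) mod 2π = 4.592520 rad → L = 1.85·(5.286043 + 3.750205 + 4.592520) = 1.85·13.628769 = 25.213222 m
LSR: p² = d² − 2 + 2cos(α−β) + 2d(sin α + sin β) = 1.464498; p = √p² = 1.210165; φ = atan2(−cos α − cos β, d + sin α + sin β) − atan2(−2, p) = 0.876350 rad; t = (φ − α) mod 2π = 1.540922 rad, q = (φ − β) mod 2π = 5.136300 rad → L = 1.85·(1.540922 + 1.210165 + 5.136300) = 1.85·7.887387 = 14.591666 m
RSL: p² = d² − 2 + 2cos(α−β) − 2d(sin α + sin β) = -0.829141 < 0 → infeasible
RLR: c = (6 − d² + 2cos(α−β) + 2d(sin α − sin β))/8 = -0.758005; p = 2π − arccos c = 3.852140 rad; φ = atan2(cos α − cos β, d − sin α + sin β) = 0.332570 rad; t = (α − φ + p/2) mod 2π = 0.928928 rad, q = (α − β − t + p) mod 2π = 0.235405 rad → L = 1.85·(0.928928 + 3.852140 + 0.235405) = 1.85·5.016473 = 9.280476 m
LRL: c = (6 − d² + 2cos(α−β) − 2d(sin α − sin β))/8 = 0.779791; p = 2π − arccos c = 5.606721 rad; φ = atan2(cos β − cos α, d + sin α − sin β) = -1.174361 rad; t = (φ − α + p/2) mod 2π = 2.293572 rad, q = (β − α − t + p) mod 2π = 6.000956 rad → L = 1.85·(2.293572 + 5.606721 + 6.000956) = 1.85·13.901249 = 25.717311 m
Shortest: RLR with L = 9.280476 m ≈ 9.2805 m
Convert RLR to answer units (arcs ×180/π): t = 0.928928·180/π = 53.2237°, p = 3.852140·180/π = 220.7114°, q = 0.235405·180/π = 13.4877°, L = 9.2805 m.

RLR: t = 53.2237°, p = 220.7114°, q = 13.4877°, L = 9.2805 m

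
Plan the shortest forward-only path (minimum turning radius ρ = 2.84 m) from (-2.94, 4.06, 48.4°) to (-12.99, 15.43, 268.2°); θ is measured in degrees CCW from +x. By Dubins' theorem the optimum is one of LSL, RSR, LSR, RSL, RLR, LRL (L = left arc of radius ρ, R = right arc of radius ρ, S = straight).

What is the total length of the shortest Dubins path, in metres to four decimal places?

21.5792 m

Let ψ = atan2(Δy, Δx) = atan2(11.37, -10.05) = 131.4736° be the start→goal bearing.
Normalize: d = |goal − start| / ρ = 15.174960/2.84 = 5.343296, α = (θ_start − ψ) mod 360° = 276.9264° = 4.833277 rad, β = (θ_goal − ψ) mod 360° = 136.7264° = 2.386325 rad.
Common terms: sin α = -0.992702, cos α = 0.120594, sin β = 0.685483, cos β = -0.728088, cos(α−β) = -0.768284, d² = 28.550808. Work in radians in the unit-radius frame; every candidate has L = ρ·(t + p + q).
LSL: p² = 2 + d² − 2cos(α−β) + 2d(sin α − sin β) = 14.153296; p = √p² = 3.762087; φ = atan2(cos β − cos α, d + sin α − sin β) = -0.227547 rad; t = (φ − α) mod 2π = 1.222362 rad, q = (β − φ) mod 2π = 2.613872 rad → L = 2.84·(1.222362 + 3.762087 + 2.613872) = 2.84·7.598320 = 21.579230 m
RSR: p² = 2 + d² − 2cos(α−β) + 2d(sin β − sin α) = 50.021455; p = √p² = 7.072585; φ = atan2(cos α − cos β, d − sin α + sin β) = 0.120286 rad; t = (α − φ) mod 2π = 4.712991 rad, q = (φ − β) mod 2π = 4.017146 rad → L = 2.84·(4.712991 + 7.072585 + 4.017146) = 2.84·15.802722 = 44.879730 m
LSR: p² = d² − 2 + 2cos(α−β) + 2d(sin α + sin β) = 21.731121; p = √p² = 4.661665; φ = atan2(−cos α − cos β, d + sin α + sin β) − atan2(−2, p) = 0.525329 rad; t = (φ − α) mod 2π = 1.975237 rad, q = (φ − β) mod 2π = 4.422189 rad → L = 2.84·(1.975237 + 4.661665 + 4.422189) = 2.84·11.059091 = 31.407818 m
RSL: p² = d² − 2 + 2cos(α−β) − 2d(sin α + sin β) = 28.297361; p = √p² = 5.319526; φ = atan2(cos α + cos β, d − sin α − sin β) − atan2(2, p) = -0.466724 rad; t = (α − φ) mod 2π = 5.300001 rad, q = (β − φ) mod 2π = 2.853049 rad → L = 2.84·(5.300001 + 5.319526 + 2.853049) = 2.84·13.472576 = 38.262116 m
RLR: c = (6 − d² + 2cos(α−β) + 2d(sin α − sin β))/8 = -5.252682, |c| > 1 → infeasible
LRL: c = (6 − d² + 2cos(α−β) − 2d(sin α − sin β))/8 = -0.769162; p = 2π − arccos c = 3.834860 rad; φ = atan2(cos β − cos α, d + sin α − sin β) = -0.227547 rad; t = (φ − α + p/2) mod 2π = 3.139792 rad, q = (β − α − t + p) mod 2π = 4.531302 rad → L = 2.84·(3.139792 + 3.834860 + 4.531302) = 2.84·11.505954 = 32.676910 m
Shortest: LSL with L = 21.579230 m ≈ 21.5792 m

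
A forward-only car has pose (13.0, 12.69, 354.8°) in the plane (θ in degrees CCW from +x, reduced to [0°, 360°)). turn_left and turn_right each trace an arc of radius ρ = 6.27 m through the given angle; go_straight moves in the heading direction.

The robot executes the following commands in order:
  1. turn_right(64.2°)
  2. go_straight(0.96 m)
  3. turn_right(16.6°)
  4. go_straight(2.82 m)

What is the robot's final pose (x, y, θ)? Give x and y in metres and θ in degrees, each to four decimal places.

(19.2209, 3.1714, 274.0000°)

set_pose: (x, y, θ) = (13.0000, 12.6900, 354.8000°), ρ = 6.27
turn_right(64.2°): centre at ρ to the right, rotate −64.2° → (18.3008, 8.6519, 290.6000°)
go_straight(0.96): x += 0.96·cos θ, y += 0.96·sin θ → (18.6386, 7.7532, 290.6000°)
turn_right(16.6°): centre at ρ to the right, rotate −16.6° → (19.0242, 5.9846, 274.0000°)
go_straight(2.82): x += 2.82·cos θ, y += 2.82·sin θ → (19.2209, 3.1714, 274.0000°)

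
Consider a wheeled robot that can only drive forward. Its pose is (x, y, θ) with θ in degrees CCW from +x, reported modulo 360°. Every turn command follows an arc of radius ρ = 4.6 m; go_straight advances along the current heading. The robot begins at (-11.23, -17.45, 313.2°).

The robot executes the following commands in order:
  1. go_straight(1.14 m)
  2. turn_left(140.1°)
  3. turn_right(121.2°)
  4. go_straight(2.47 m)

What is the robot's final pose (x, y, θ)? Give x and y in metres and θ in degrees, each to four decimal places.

set_pose: (x, y, θ) = (-11.2300, -17.4500, 313.2000°), ρ = 4.6
go_straight(1.14): x += 1.14·cos θ, y += 1.14·sin θ → (-10.4496, -18.2810, 313.2000°)
turn_left(140.1°): centre at ρ to the left, rotate +140.1° → (-2.5040, -14.8673, 453.3000° ≡ 93.3000°)
turn_right(121.2°): centre at ρ to the right, rotate −121.2° → (4.2409, -10.5372, -27.9000° ≡ 332.1000°)
go_straight(2.47): x += 2.47·cos θ, y += 2.47·sin θ → (6.4238, -11.6930, 332.1000°)

(6.4238, -11.6930, 332.1000°)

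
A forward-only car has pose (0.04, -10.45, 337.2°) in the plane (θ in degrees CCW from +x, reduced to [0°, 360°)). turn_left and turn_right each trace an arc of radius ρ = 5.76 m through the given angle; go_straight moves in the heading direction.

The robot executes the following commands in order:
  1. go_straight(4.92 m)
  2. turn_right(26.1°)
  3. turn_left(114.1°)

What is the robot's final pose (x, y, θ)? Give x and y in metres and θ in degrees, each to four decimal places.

(16.2533, -12.5096, 65.2000°)

set_pose: (x, y, θ) = (0.0400, -10.4500, 337.2000°), ρ = 5.76
go_straight(4.92): x += 4.92·cos θ, y += 4.92·sin θ → (4.5756, -12.3566, 337.2000°)
turn_right(26.1°): centre at ρ to the right, rotate −26.1° → (6.6840, -13.8800, 311.1000°)
turn_left(114.1°): centre at ρ to the left, rotate +114.1° → (16.2533, -12.5096, 425.2000° ≡ 65.2000°)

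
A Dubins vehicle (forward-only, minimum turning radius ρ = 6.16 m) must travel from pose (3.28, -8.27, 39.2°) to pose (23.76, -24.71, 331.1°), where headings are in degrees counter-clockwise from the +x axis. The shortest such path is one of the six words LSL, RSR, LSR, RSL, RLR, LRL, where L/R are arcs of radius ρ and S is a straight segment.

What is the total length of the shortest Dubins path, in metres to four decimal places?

29.2943 m

Let ψ = atan2(Δy, Δx) = atan2(-16.44, 20.48) = -38.7552° be the start→goal bearing.
Normalize: d = |goal − start| / ρ = 26.262216/6.16 = 4.263347, α = (θ_start − ψ) mod 360° = 77.9552° = 1.360575 rad, β = (θ_goal − ψ) mod 360° = 9.8552° = 0.172006 rad.
Common terms: sin α = 0.977985, cos α = 0.208676, sin β = 0.171159, cos β = 0.985243, cos(α−β) = 0.372988, d² = 18.176126. Work in radians in the unit-radius frame; every candidate has L = ρ·(t + p + q).
LSL: p² = 2 + d² − 2cos(α−β) + 2d(sin α − sin β) = 26.309707; p = √p² = 5.129299; φ = atan2(cos β − cos α, d + sin α − sin β) = 0.151983 rad; t = (φ − α) mod 2π = 5.074593 rad, q = (β − φ) mod 2π = 0.020023 rad → L = 6.16·(5.074593 + 5.129299 + 0.020023) = 6.16·10.223915 = 62.979316 m
RSR: p² = 2 + d² − 2cos(α−β) + 2d(sin β − sin α) = 12.550594; p = √p² = 3.542682; φ = atan2(cos α − cos β, d − sin α + sin β) = -0.220998 rad; t = (α − φ) mod 2π = 1.581573 rad, q = (φ − β) mod 2π = 5.890182 rad → L = 6.16·(1.581573 + 3.542682 + 5.890182) = 6.16·11.014436 = 67.848927 m
LSR: p² = d² − 2 + 2cos(α−β) + 2d(sin α + sin β) = 26.720498; p = √p² = 5.169187; φ = atan2(−cos α − cos β, d + sin α + sin β) − atan2(−2, p) = 0.152060 rad; t = (φ − α) mod 2π = 5.074671 rad, q = (φ − β) mod 2π = 6.263240 rad → L = 6.16·(5.074671 + 5.169187 + 6.263240) = 6.16·16.507098 = 101.683721 m
RSL: p² = d² − 2 + 2cos(α−β) − 2d(sin α + sin β) = 7.123705; p = √p² = 2.669027; φ = atan2(cos α + cos β, d − sin α − sin β) − atan2(2, p) = -0.276980 rad; t = (α − φ) mod 2π = 1.637555 rad, q = (β − φ) mod 2π = 0.448986 rad → L = 6.16·(1.637555 + 2.669027 + 0.448986) = 6.16·4.755568 = 29.294302 m
RLR: c = (6 − d² + 2cos(α−β) + 2d(sin α − sin β))/8 = -0.568824; p = 2π − arccos c = 4.107313 rad; φ = atan2(cos α − cos β, d − sin α + sin β) = -0.220998 rad; t = (α − φ + p/2) mod 2π = 3.635230 rad, q = (α − β − t + p) mod 2π = 1.660653 rad → L = 6.16·(3.635230 + 4.107313 + 1.660653) = 6.16·9.403196 = 57.923688 m
LRL: c = (6 − d² + 2cos(α−β) − 2d(sin α − sin β))/8 = -2.288713, |c| > 1 → infeasible
Shortest: RSL with L = 29.294302 m ≈ 29.2943 m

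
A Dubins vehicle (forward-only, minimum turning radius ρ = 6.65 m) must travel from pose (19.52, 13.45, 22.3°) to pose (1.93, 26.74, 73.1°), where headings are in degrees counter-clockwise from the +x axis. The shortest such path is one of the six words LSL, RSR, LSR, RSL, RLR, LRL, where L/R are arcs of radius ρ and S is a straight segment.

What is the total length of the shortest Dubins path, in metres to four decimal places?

Let ψ = atan2(Δy, Δx) = atan2(13.29, -17.59) = 142.9274° be the start→goal bearing.
Normalize: d = |goal − start| / ρ = 22.046138/6.65 = 3.315209, α = (θ_start − ψ) mod 360° = 239.3726° = 4.177840 rad, β = (θ_goal − ψ) mod 360° = 290.1726° = 5.064467 rad.
Common terms: sin α = -0.860499, cos α = -0.509453, sin β = -0.938658, cos β = 0.344850, cos(α−β) = 0.632029, d² = 10.990609. Work in radians in the unit-radius frame; every candidate has L = ρ·(t + p + q).
LSL: p² = 2 + d² − 2cos(α−β) + 2d(sin α − sin β) = 12.244779; p = √p² = 3.499254; φ = atan2(cos β − cos α, d + sin α − sin β) = 0.246631 rad; t = (φ − α) mod 2π = 2.351976 rad, q = (β − φ) mod 2π = 4.817836 rad → L = 6.65·(2.351976 + 3.499254 + 4.817836) = 6.65·10.669067 = 70.949294 m
RSR: p² = 2 + d² − 2cos(α−β) + 2d(sin β − sin α) = 11.208321; p = √p² = 3.347883; φ = atan2(cos α − cos β, d − sin α + sin β) = -0.258031 rad; t = (α − φ) mod 2π = 4.435871 rad, q = (φ − β) mod 2π = 0.960687 rad → L = 6.65·(4.435871 + 3.347883 + 0.960687) = 6.65·8.744441 = 58.150533 m
LSR: p² = d² − 2 + 2cos(α−β) + 2d(sin α + sin β) = -1.674492 < 0 → infeasible
RSL: p² = d² − 2 + 2cos(α−β) − 2d(sin α + sin β) = 22.183827; p = √p² = 4.709971; φ = atan2(cos α + cos β, d − sin α − sin β) − atan2(2, p) = -0.433731 rad; t = (α − φ) mod 2π = 4.611572 rad, q = (β − φ) mod 2π = 5.498199 rad → L = 6.65·(4.611572 + 4.709971 + 5.498199) = 6.65·14.819742 = 98.551282 m
RLR: c = (6 − d² + 2cos(α−β) + 2d(sin α − sin β))/8 = -0.401040; p = 2π − arccos c = 4.299737 rad; φ = atan2(cos α − cos β, d − sin α + sin β) = -0.258031 rad; t = (α − φ + p/2) mod 2π = 0.302554 rad, q = (α − β − t + p) mod 2π = 3.110556 rad → L = 6.65·(0.302554 + 4.299737 + 3.110556) = 6.65·7.712847 = 51.290431 m
LRL: c = (6 − d² + 2cos(α−β) − 2d(sin α − sin β))/8 = -0.530597; p = 2π − arccos c = 4.153084 rad; φ = atan2(cos β − cos α, d + sin α − sin β) = 0.246631 rad; t = (φ − α + p/2) mod 2π = 4.428518 rad, q = (β − α − t + p) mod 2π = 0.611193 rad → L = 6.65·(4.428518 + 4.153084 + 0.611193) = 6.65·9.192795 = 61.132085 m
Shortest: RLR with L = 51.290431 m ≈ 51.2904 m

51.2904 m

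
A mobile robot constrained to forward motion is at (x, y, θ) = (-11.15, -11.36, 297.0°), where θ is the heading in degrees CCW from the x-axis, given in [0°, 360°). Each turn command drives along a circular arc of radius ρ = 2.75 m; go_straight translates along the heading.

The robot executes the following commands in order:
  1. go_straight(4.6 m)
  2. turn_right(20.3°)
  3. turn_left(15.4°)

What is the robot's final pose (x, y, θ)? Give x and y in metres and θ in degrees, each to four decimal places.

set_pose: (x, y, θ) = (-11.1500, -11.3600, 297.0000°), ρ = 2.75
go_straight(4.6): x += 4.6·cos θ, y += 4.6·sin θ → (-9.0616, -15.4586, 297.0000°)
turn_right(20.3°): centre at ρ to the right, rotate −20.3° → (-8.7807, -16.3863, 276.7000°)
turn_left(15.4°): centre at ρ to the left, rotate +15.4° → (-8.5974, -17.1000, 292.1000°)

(-8.5974, -17.1000, 292.1000°)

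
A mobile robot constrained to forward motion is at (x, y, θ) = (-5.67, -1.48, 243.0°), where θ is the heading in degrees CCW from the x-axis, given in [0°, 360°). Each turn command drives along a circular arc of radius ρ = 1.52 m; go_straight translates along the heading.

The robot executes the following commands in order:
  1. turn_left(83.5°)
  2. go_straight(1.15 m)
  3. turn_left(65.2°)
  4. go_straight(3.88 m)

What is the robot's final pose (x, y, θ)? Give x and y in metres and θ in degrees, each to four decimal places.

set_pose: (x, y, θ) = (-5.6700, -1.4800, 243.0000°), ρ = 1.52
turn_left(83.5°): centre at ρ to the left, rotate +83.5° → (-5.1546, -3.4376, 326.5000°)
go_straight(1.15): x += 1.15·cos θ, y += 1.15·sin θ → (-4.1956, -4.0723, 326.5000°)
turn_left(65.2°): centre at ρ to the left, rotate +65.2° → (-2.5580, -4.0980, 391.7000° ≡ 31.7000°)
go_straight(3.88): x += 3.88·cos θ, y += 3.88·sin θ → (0.7432, -2.0592, 31.7000°)

(0.7432, -2.0592, 31.7000°)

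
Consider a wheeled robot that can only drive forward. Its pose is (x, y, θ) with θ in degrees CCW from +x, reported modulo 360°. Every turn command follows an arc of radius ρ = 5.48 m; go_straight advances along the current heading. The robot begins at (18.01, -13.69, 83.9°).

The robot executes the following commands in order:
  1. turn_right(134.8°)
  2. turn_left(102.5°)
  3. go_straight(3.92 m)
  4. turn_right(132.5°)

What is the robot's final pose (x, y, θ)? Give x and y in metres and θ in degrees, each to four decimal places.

(48.3996, -10.2291, 279.1000°)

set_pose: (x, y, θ) = (18.0100, -13.6900, 83.9000°), ρ = 5.48
turn_right(134.8°): centre at ρ to the right, rotate −134.8° → (27.7117, -10.8162, -50.9000° ≡ 309.1000°)
turn_left(102.5°): centre at ρ to the left, rotate +102.5° → (36.2591, -10.7640, 411.6000° ≡ 51.6000°)
go_straight(3.92): x += 3.92·cos θ, y += 3.92·sin θ → (38.6940, -7.6919, 51.6000°)
turn_right(132.5°): centre at ρ to the right, rotate −132.5° → (48.3996, -10.2291, -80.9000° ≡ 279.1000°)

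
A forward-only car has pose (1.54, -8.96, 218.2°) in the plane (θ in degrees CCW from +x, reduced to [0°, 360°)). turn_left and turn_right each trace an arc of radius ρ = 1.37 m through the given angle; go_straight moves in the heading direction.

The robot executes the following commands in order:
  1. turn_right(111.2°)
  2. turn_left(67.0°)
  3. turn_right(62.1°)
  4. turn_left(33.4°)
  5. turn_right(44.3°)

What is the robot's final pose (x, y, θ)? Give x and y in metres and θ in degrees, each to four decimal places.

(-3.9684, -4.9902, 101.0000°)

set_pose: (x, y, θ) = (1.5400, -8.9600, 218.2000°), ρ = 1.37
turn_right(111.2°): centre at ρ to the right, rotate −111.2° → (-0.6174, -8.2839, 107.0000°)
turn_left(67.0°): centre at ρ to the left, rotate +67.0° → (-1.7843, -7.3220, 174.0000°)
turn_right(62.1°): centre at ρ to the right, rotate −62.1° → (-2.9122, -6.4705, 111.9000°)
turn_left(33.4°): centre at ρ to the left, rotate +33.4° → (-3.4034, -5.8551, 145.3000°)
turn_right(44.3°): centre at ρ to the right, rotate −44.3° → (-3.9684, -4.9902, 101.0000°)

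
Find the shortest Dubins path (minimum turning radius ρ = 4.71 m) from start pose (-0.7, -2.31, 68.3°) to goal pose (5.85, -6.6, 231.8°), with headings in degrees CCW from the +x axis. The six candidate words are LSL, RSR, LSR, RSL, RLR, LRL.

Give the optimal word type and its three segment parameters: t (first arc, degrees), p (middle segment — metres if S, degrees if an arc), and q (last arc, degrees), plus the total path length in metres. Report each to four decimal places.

LRL: t = 14.7430°, p = 228.9743°, q = 17.7313°, L = 21.4924 m

Let ψ = atan2(Δy, Δx) = atan2(-4.29, 6.55) = -33.2233° be the start→goal bearing.
Normalize: d = |goal − start| / ρ = 7.829853/4.71 = 1.662389, α = (θ_start − ψ) mod 360° = 101.5233° = 1.771915 rad, β = (θ_goal − ψ) mod 360° = 265.0233° = 4.625529 rad.
Common terms: sin α = 0.979844, cos α = -0.199766, sin β = -0.996230, cos β = -0.086751, cos(α−β) = -0.958820, d² = 2.763538. Work in radians in the unit-radius frame; every candidate has L = ρ·(t + p + q).
LSL: p² = 2 + d² − 2cos(α−β) + 2d(sin α − sin β) = 13.251184; p = √p² = 3.640218; φ = atan2(cos β − cos α, d + sin α − sin β) = 0.031051 rad; t = (φ − α) mod 2π = 4.542321 rad, q = (β − φ) mod 2π = 4.594477 rad → L = 4.71·(4.542321 + 3.640218 + 4.594477) = 4.71·12.777016 = 60.179747 m
RSR: p² = 2 + d² − 2cos(α−β) + 2d(sin β − sin α) = 0.111170; p = √p² = 0.333422; φ = atan2(cos α − cos β, d − sin α + sin β) = -2.795788 rad; t = (α − φ) mod 2π = 4.567703 rad, q = (φ − β) mod 2π = 5.145054 rad → L = 4.71·(4.567703 + 0.333422 + 5.145054) = 4.71·10.046179 = 47.317505 m
LSR: p² = d² − 2 + 2cos(α−β) + 2d(sin α + sin β) = -1.208583 < 0 → infeasible
RSL: p² = d² − 2 + 2cos(α−β) − 2d(sin α + sin β) = -1.099621 < 0 → infeasible
RLR: c = (6 − d² + 2cos(α−β) + 2d(sin α − sin β))/8 = 0.986104; p = 2π − arccos c = 6.116281 rad; φ = atan2(cos α − cos β, d − sin α + sin β) = -2.795788 rad; t = (α − φ + p/2) mod 2π = 1.342658 rad, q = (α − β − t + p) mod 2π = 1.920009 rad → L = 4.71·(1.342658 + 6.116281 + 1.920009) = 4.71·9.378948 = 44.174845 m
LRL: c = (6 − d² + 2cos(α−β) − 2d(sin α − sin β))/8 = -0.656398; p = 2π − arccos c = 3.996355 rad; φ = atan2(cos β − cos α, d + sin α − sin β) = 0.031051 rad; t = (φ − α + p/2) mod 2π = 0.257313 rad, q = (β − α − t + p) mod 2π = 0.309470 rad → L = 4.71·(0.257313 + 3.996355 + 0.309470) = 4.71·4.563137 = 21.492377 m
Shortest: LRL with L = 21.492377 m ≈ 21.4924 m
Convert LRL to answer units (arcs ×180/π): t = 0.257313·180/π = 14.7430°, p = 3.996355·180/π = 228.9743°, q = 0.309470·180/π = 17.7313°, L = 21.4924 m.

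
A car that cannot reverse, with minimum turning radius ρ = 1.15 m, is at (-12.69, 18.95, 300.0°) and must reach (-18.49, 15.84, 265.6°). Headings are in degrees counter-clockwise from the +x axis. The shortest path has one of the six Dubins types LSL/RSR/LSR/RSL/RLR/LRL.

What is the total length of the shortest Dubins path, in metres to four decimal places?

Let ψ = atan2(Δy, Δx) = atan2(-3.11, -5.80) = -151.7995° be the start→goal bearing.
Normalize: d = |goal − start| / ρ = 6.581193/1.15 = 5.722776, α = (θ_start − ψ) mod 360° = 91.7995° = 1.602203 rad, β = (θ_goal − ψ) mod 360° = 57.3995° = 1.001810 rad.
Common terms: sin α = 0.999507, cos α = -0.031402, sin β = 0.842448, cos β = 0.538778, cos(α−β) = 0.825113, d² = 32.750170. Work in radians in the unit-radius frame; every candidate has L = ρ·(t + p + q).
LSL: p² = 2 + d² − 2cos(α−β) + 2d(sin α − sin β) = 34.897574; p = √p² = 5.907417; φ = atan2(cos β − cos α, d + sin α − sin β) = 0.096670 rad; t = (φ − α) mod 2π = 4.777652 rad, q = (β − φ) mod 2π = 0.905140 rad → L = 1.15·(4.777652 + 5.907417 + 0.905140) = 1.15·11.590209 = 13.328740 m
RSR: p² = 2 + d² − 2cos(α−β) + 2d(sin β − sin α) = 31.302313; p = √p² = 5.594847; φ = atan2(cos α − cos β, d − sin α + sin β) = -0.102089 rad; t = (α − φ) mod 2π = 1.704292 rad, q = (φ − β) mod 2π = 5.179286 rad → L = 1.15·(1.704292 + 5.594847 + 5.179286) = 1.15·12.478426 = 14.350189 m
LSR: p² = d² − 2 + 2cos(α−β) + 2d(sin α + sin β) = 53.482583; p = √p² = 7.313179; φ = atan2(−cos α − cos β, d + sin α + sin β) − atan2(−2, p) = 0.199980 rad; t = (φ − α) mod 2π = 4.880963 rad, q = (φ − β) mod 2π = 5.481356 rad → L = 1.15·(4.880963 + 7.313179 + 5.481356) = 1.15·17.675497 = 20.326822 m
RSL: p² = d² − 2 + 2cos(α−β) − 2d(sin α + sin β) = 11.318211; p = √p² = 3.364255; φ = atan2(cos α + cos β, d − sin α − sin β) − atan2(2, p) = -0.406353 rad; t = (α − φ) mod 2π = 2.008556 rad, q = (β − φ) mod 2π = 1.408163 rad → L = 1.15·(2.008556 + 3.364255 + 1.408163) = 1.15·6.780973 = 7.798119 m
RLR: c = (6 − d² + 2cos(α−β) + 2d(sin α − sin β))/8 = -2.912789, |c| > 1 → infeasible
LRL: c = (6 − d² + 2cos(α−β) − 2d(sin α − sin β))/8 = -3.362197, |c| > 1 → infeasible
Shortest: RSL with L = 7.798119 m ≈ 7.7981 m

7.7981 m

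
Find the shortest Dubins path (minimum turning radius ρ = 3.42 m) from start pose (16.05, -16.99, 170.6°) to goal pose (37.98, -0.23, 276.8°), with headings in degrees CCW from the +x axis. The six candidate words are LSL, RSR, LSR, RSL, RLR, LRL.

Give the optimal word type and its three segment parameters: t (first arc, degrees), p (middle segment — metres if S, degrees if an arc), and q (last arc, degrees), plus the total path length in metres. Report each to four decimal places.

RSR: t = 134.7651°, p = 22.1726 m, q = 119.0349°, L = 37.3220 m

Let ψ = atan2(Δy, Δx) = atan2(16.76, 21.93) = 37.3889° be the start→goal bearing.
Normalize: d = |goal − start| / ρ = 27.601132/3.42 = 8.070506, α = (θ_start − ψ) mod 360° = 133.2111° = 2.324973 rad, β = (θ_goal − ψ) mod 360° = 239.4111° = 4.178513 rad.
Common terms: sin α = 0.728836, cos α = -0.684689, sin β = -0.860841, cos β = -0.508874, cos(α−β) = -0.278991, d² = 65.133075. Work in radians in the unit-radius frame; every candidate has L = ρ·(t + p + q).
LSL: p² = 2 + d² − 2cos(α−β) + 2d(sin α − sin β) = 93.350047; p = √p² = 9.661783; φ = atan2(cos β − cos α, d + sin α − sin β) = 0.018198 rad; t = (φ − α) mod 2π = 3.976410 rad, q = (β − φ) mod 2π = 4.160315 rad → L = 3.42·(3.976410 + 9.661783 + 4.160315) = 3.42·17.798508 = 60.870897 m
RSR: p² = 2 + d² − 2cos(α−β) + 2d(sin β − sin α) = 42.032068; p = √p² = 6.483214; φ = atan2(cos α − cos β, d − sin α + sin β) = -0.027122 rad; t = (α − φ) mod 2π = 2.352095 rad, q = (φ − β) mod 2π = 2.077551 rad → L = 3.42·(2.352095 + 6.483214 + 2.077551) = 3.42·10.912860 = 37.321981 m
LSR: p² = d² − 2 + 2cos(α−β) + 2d(sin α + sin β) = 60.444393; p = √p² = 7.774599; φ = atan2(−cos α − cos β, d + sin α + sin β) − atan2(−2, p) = 0.401022 rad; t = (φ − α) mod 2π = 4.359234 rad, q = (φ − β) mod 2π = 2.505695 rad → L = 3.42·(4.359234 + 7.774599 + 2.505695) = 3.42·14.639528 = 50.067187 m
RSL: p² = d² − 2 + 2cos(α−β) − 2d(sin α + sin β) = 64.705793; p = √p² = 8.043991; φ = atan2(cos α + cos β, d − sin α − sin β) − atan2(2, p) = -0.388189 rad; t = (α − φ) mod 2π = 2.713162 rad, q = (β − φ) mod 2π = 4.566702 rad → L = 3.42·(2.713162 + 8.043991 + 4.566702) = 3.42·15.323855 = 52.407584 m
RLR: c = (6 − d² + 2cos(α−β) + 2d(sin α − sin β))/8 = -4.254008, |c| > 1 → infeasible
LRL: c = (6 − d² + 2cos(α−β) − 2d(sin α − sin β))/8 = -10.668756, |c| > 1 → infeasible
Shortest: RSR with L = 37.321981 m ≈ 37.3220 m
Convert RSR to answer units (arcs ×180/π): t = 2.352095·180/π = 134.7651°, p = ρ·p = 3.42·6.483214 = 22.1726 m, q = 2.077551·180/π = 119.0349°, L = 37.3220 m.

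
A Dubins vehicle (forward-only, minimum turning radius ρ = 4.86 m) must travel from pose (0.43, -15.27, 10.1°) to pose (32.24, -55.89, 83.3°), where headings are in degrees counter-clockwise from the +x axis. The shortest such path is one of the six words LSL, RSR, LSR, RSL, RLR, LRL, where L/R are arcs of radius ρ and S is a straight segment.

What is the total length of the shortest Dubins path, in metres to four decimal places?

61.9671 m

Let ψ = atan2(Δy, Δx) = atan2(-40.62, 31.81) = -51.9351° be the start→goal bearing.
Normalize: d = |goal − start| / ρ = 51.593221/4.86 = 10.615889, α = (θ_start − ψ) mod 360° = 62.0351° = 1.082717 rad, β = (θ_goal − ψ) mod 360° = 135.2351° = 2.360298 rad.
Common terms: sin α = 0.883235, cos α = 0.468931, sin β = 0.704200, cos β = -0.710002, cos(α−β) = 0.289032, d² = 112.697103. Work in radians in the unit-radius frame; every candidate has L = ρ·(t + p + q).
LSL: p² = 2 + d² − 2cos(α−β) + 2d(sin α − sin β) = 117.920279; p = √p² = 10.859110; φ = atan2(cos β − cos α, d + sin α − sin β) = -0.108781 rad; t = (φ − α) mod 2π = 5.091688 rad, q = (β − φ) mod 2π = 2.469078 rad → L = 4.86·(5.091688 + 10.859110 + 2.469078) = 4.86·18.419877 = 89.520601 m
RSR: p² = 2 + d² − 2cos(α−β) + 2d(sin β − sin α) = 110.317801; p = √p² = 10.503228; φ = atan2(cos α − cos β, d − sin α + sin β) = 0.112482 rad; t = (α − φ) mod 2π = 0.970235 rad, q = (φ − β) mod 2π = 4.035370 rad → L = 4.86·(0.970235 + 10.503228 + 4.035370) = 4.86·15.508832 = 75.372925 m
LSR: p² = d² − 2 + 2cos(α−β) + 2d(sin α + sin β) = 144.979224; p = √p² = 12.040732; φ = atan2(−cos α − cos β, d + sin α + sin β) − atan2(−2, p) = 0.184352 rad; t = (φ − α) mod 2π = 5.384821 rad, q = (φ − β) mod 2π = 4.107240 rad → L = 4.86·(5.384821 + 12.040732 + 4.107240) = 4.86·21.532793 = 104.649372 m
RSL: p² = d² − 2 + 2cos(α−β) − 2d(sin α + sin β) = 77.571110; p = √p² = 8.807446; φ = atan2(cos α + cos β, d − sin α − sin β) − atan2(2, p) = -0.249989 rad; t = (α − φ) mod 2π = 1.332705 rad, q = (β − φ) mod 2π = 2.610286 rad → L = 4.86·(1.332705 + 8.807446 + 2.610286) = 4.86·12.750438 = 61.967128 m
RLR: c = (6 − d² + 2cos(α−β) + 2d(sin α − sin β))/8 = -12.789725, |c| > 1 → infeasible
LRL: c = (6 − d² + 2cos(α−β) − 2d(sin α − sin β))/8 = -13.740035, |c| > 1 → infeasible
Shortest: RSL with L = 61.967128 m ≈ 61.9671 m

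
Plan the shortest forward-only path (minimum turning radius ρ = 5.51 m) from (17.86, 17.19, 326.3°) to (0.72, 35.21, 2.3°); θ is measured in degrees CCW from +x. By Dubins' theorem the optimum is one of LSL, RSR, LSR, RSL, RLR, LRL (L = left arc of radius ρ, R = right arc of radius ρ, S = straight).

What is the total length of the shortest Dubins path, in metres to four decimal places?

Let ψ = atan2(Δy, Δx) = atan2(18.02, -17.14) = 133.5663° be the start→goal bearing.
Normalize: d = |goal − start| / ρ = 24.869660/5.51 = 4.513550, α = (θ_start − ψ) mod 360° = 192.7337° = 3.363838 rad, β = (θ_goal − ψ) mod 360° = 228.7337° = 3.992157 rad.
Common terms: sin α = -0.220420, cos α = -0.975405, sin β = -0.751652, cos β = -0.659559, cos(α−β) = 0.809017, d² = 20.372133. Work in radians in the unit-radius frame; every candidate has L = ρ·(t + p + q).
LSL: p² = 2 + d² − 2cos(α−β) + 2d(sin α − sin β) = 25.549585; p = √p² = 5.054660; φ = atan2(cos β − cos α, d + sin α − sin β) = 0.062527 rad; t = (φ − α) mod 2π = 2.981874 rad, q = (β − φ) mod 2π = 3.929630 rad → L = 5.51·(2.981874 + 5.054660 + 3.929630) = 5.51·11.966164 = 65.933561 m
RSR: p² = 2 + d² − 2cos(α−β) + 2d(sin β − sin α) = 15.958614; p = √p² = 3.994823; φ = atan2(cos α − cos β, d − sin α + sin β) = -0.079146 rad; t = (α − φ) mod 2π = 3.442984 rad, q = (φ − β) mod 2π = 2.211882 rad → L = 5.51·(3.442984 + 3.994823 + 2.211882) = 5.51·9.649690 = 53.169793 m
LSR: p² = d² − 2 + 2cos(α−β) + 2d(sin α + sin β) = 11.215168; p = √p² = 3.348906; φ = atan2(−cos α − cos β, d + sin α + sin β) − atan2(−2, p) = 0.970875 rad; t = (φ − α) mod 2π = 3.890222 rad, q = (φ − β) mod 2π = 3.261904 rad → L = 5.51·(3.890222 + 3.348906 + 3.261904) = 5.51·10.501031 = 57.860682 m
RSL: p² = d² − 2 + 2cos(α−β) − 2d(sin α + sin β) = 28.765166; p = √p² = 5.363317; φ = atan2(cos α + cos β, d − sin α − sin β) − atan2(2, p) = -0.646594 rad; t = (α − φ) mod 2π = 4.010432 rad, q = (β − φ) mod 2π = 4.638751 rad → L = 5.51·(4.010432 + 5.363317 + 4.638751) = 5.51·14.012499 = 77.208872 m
RLR: c = (6 − d² + 2cos(α−β) + 2d(sin α − sin β))/8 = -0.994827; p = 2π − arccos c = 3.243355 rad; φ = atan2(cos α − cos β, d − sin α + sin β) = -0.079146 rad; t = (α − φ + p/2) mod 2π = 5.064662 rad, q = (α − β − t + p) mod 2π = 3.833560 rad → L = 5.51·(5.064662 + 3.243355 + 3.833560) = 5.51·12.141576 = 66.900083 m
LRL: c = (6 − d² + 2cos(α−β) − 2d(sin α − sin β))/8 = -2.193698, |c| > 1 → infeasible
Shortest: RSR with L = 53.169793 m ≈ 53.1698 m

53.1698 m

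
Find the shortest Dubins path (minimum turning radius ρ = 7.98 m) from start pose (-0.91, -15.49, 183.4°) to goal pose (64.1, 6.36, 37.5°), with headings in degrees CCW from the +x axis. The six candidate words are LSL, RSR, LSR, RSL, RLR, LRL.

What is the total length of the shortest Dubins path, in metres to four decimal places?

91.5399 m

Let ψ = atan2(Δy, Δx) = atan2(21.85, 65.01) = 18.5776° be the start→goal bearing.
Normalize: d = |goal − start| / ρ = 68.583690/7.98 = 8.594447, α = (θ_start − ψ) mod 360° = 164.8224° = 2.876693 rad, β = (θ_goal − ψ) mod 360° = 18.9224° = 0.330258 rad.
Common terms: sin α = 0.261812, cos α = -0.965119, sin β = 0.324287, cos β = 0.945959, cos(α−β) = -0.828060, d² = 73.864527. Work in radians in the unit-radius frame; every candidate has L = ρ·(t + p + q).
LSL: p² = 2 + d² − 2cos(α−β) + 2d(sin α − sin β) = 76.446768; p = √p² = 8.743384; φ = atan2(cos β − cos α, d + sin α − sin β) = 0.220353 rad; t = (φ − α) mod 2π = 3.626845 rad, q = (β − φ) mod 2π = 0.109905 rad → L = 7.98·(3.626845 + 8.743384 + 0.109905) = 7.98·12.480134 = 99.591471 m
RSR: p² = 2 + d² − 2cos(α−β) + 2d(sin β − sin α) = 78.594526; p = √p² = 8.865355; φ = atan2(cos α − cos β, d − sin α + sin β) = -0.217272 rad; t = (α − φ) mod 2π = 3.093966 rad, q = (φ − β) mod 2π = 5.735655 rad → L = 7.98·(3.093966 + 8.865355 + 5.735655) = 7.98·17.694976 = 141.205909 m
LSR: p² = d² − 2 + 2cos(α−β) + 2d(sin α + sin β) = 80.282803; p = √p² = 8.960067; φ = atan2(−cos α − cos β, d + sin α + sin β) − atan2(−2, p) = 0.221700 rad; t = (φ − α) mod 2π = 3.628191 rad, q = (φ − β) mod 2π = 6.174627 rad → L = 7.98·(3.628191 + 8.960067 + 6.174627) = 7.98·18.762885 = 149.727825 m
RSL: p² = d² − 2 + 2cos(α−β) − 2d(sin α + sin β) = 60.134009; p = √p² = 7.754612; φ = atan2(cos α + cos β, d − sin α − sin β) − atan2(2, p) = -0.254803 rad; t = (α − φ) mod 2π = 3.131496 rad, q = (β − φ) mod 2π = 0.585061 rad → L = 7.98·(3.131496 + 7.754612 + 0.585061) = 7.98·11.471169 = 91.539932 m
RLR: c = (6 − d² + 2cos(α−β) + 2d(sin α − sin β))/8 = -8.824316, |c| > 1 → infeasible
LRL: c = (6 − d² + 2cos(α−β) − 2d(sin α − sin β))/8 = -8.555846, |c| > 1 → infeasible
Shortest: RSL with L = 91.539932 m ≈ 91.5399 m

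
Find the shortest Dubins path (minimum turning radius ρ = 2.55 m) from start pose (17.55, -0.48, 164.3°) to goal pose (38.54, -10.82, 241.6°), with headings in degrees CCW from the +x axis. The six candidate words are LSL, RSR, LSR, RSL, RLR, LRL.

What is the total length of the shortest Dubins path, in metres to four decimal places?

33.4793 m

Let ψ = atan2(Δy, Δx) = atan2(-10.34, 20.99) = -26.2256° be the start→goal bearing.
Normalize: d = |goal − start| / ρ = 23.398626/2.55 = 9.175932, α = (θ_start − ψ) mod 360° = 190.5256° = 3.325299 rad, β = (θ_goal − ψ) mod 360° = 267.8256° = 4.674438 rad.
Common terms: sin α = -0.182674, cos α = -0.983173, sin β = -0.999280, cos β = -0.037942, cos(α−β) = 0.219846, d² = 84.197724. Work in radians in the unit-radius frame; every candidate has L = ρ·(t + p + q).
LSL: p² = 2 + d² − 2cos(α−β) + 2d(sin α − sin β) = 100.744266; p = √p² = 10.037144; φ = atan2(cos β − cos α, d + sin α − sin β) = 0.094313 rad; t = (φ − α) mod 2π = 3.052200 rad, q = (β − φ) mod 2π = 4.580125 rad → L = 2.55·(3.052200 + 10.037144 + 4.580125) = 2.55·17.669469 = 45.057146 m
RSR: p² = 2 + d² − 2cos(α−β) + 2d(sin β − sin α) = 70.771797; p = √p² = 8.412598; φ = atan2(cos α − cos β, d − sin α + sin β) = -0.112597 rad; t = (α − φ) mod 2π = 3.437895 rad, q = (φ − β) mod 2π = 1.496150 rad → L = 2.55·(3.437895 + 8.412598 + 1.496150) = 2.55·13.346643 = 34.033941 m
LSR: p² = d² − 2 + 2cos(α−β) + 2d(sin α + sin β) = 60.946352; p = √p² = 7.806814; φ = atan2(−cos α − cos β, d + sin α + sin β) − atan2(−2, p) = 0.377840 rad; t = (φ − α) mod 2π = 3.335727 rad, q = (φ − β) mod 2π = 1.986587 rad → L = 2.55·(3.335727 + 7.806814 + 1.986587) = 2.55·13.129129 = 33.479279 m
RSL: p² = d² − 2 + 2cos(α−β) − 2d(sin α + sin β) = 104.328481; p = √p² = 10.214131; φ = atan2(cos α + cos β, d − sin α − sin β) − atan2(2, p) = -0.291627 rad; t = (α − φ) mod 2π = 3.616925 rad, q = (β − φ) mod 2π = 4.966065 rad → L = 2.55·(3.616925 + 10.214131 + 4.966065) = 2.55·18.797121 = 47.932659 m
RLR: c = (6 − d² + 2cos(α−β) + 2d(sin α − sin β))/8 = -7.846475, |c| > 1 → infeasible
LRL: c = (6 − d² + 2cos(α−β) − 2d(sin α − sin β))/8 = -11.593033, |c| > 1 → infeasible
Shortest: LSR with L = 33.479279 m ≈ 33.4793 m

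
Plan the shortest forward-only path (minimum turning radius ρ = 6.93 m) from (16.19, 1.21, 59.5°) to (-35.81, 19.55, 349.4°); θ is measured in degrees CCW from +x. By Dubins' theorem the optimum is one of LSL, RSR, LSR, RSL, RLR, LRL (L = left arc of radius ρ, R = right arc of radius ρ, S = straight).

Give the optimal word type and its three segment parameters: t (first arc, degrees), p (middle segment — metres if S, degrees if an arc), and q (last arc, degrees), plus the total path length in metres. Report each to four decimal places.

LSL: t = 94.7005°, p = 49.7090 m, q = 195.1995°, L = 84.7728 m

Let ψ = atan2(Δy, Δx) = atan2(18.34, -52.00) = 160.5726° be the start→goal bearing.
Normalize: d = |goal − start| / ρ = 55.139420/6.93 = 7.956626, α = (θ_start − ψ) mod 360° = 258.9274° = 4.519135 rad, β = (θ_goal − ψ) mod 360° = 188.8274° = 3.295659 rad.
Common terms: sin α = -0.981384, cos α = -0.192053, sin β = -0.153458, cos β = -0.988155, cos(α−β) = 0.340380, d² = 63.307901. Work in radians in the unit-radius frame; every candidate has L = ρ·(t + p + q).
LSL: p² = 2 + d² − 2cos(α−β) + 2d(sin α − sin β) = 51.452133; p = √p² = 7.173014; φ = atan2(cos β − cos α, d + sin α − sin β) = -0.111215 rad; t = (φ − α) mod 2π = 1.652836 rad, q = (β − φ) mod 2π = 3.406874 rad → L = 6.93·(1.652836 + 7.173014 + 3.406874) = 6.93·12.232724 = 84.772775 m
RSR: p² = 2 + d² − 2cos(α−β) + 2d(sin β − sin α) = 77.802150; p = √p² = 8.820553; φ = atan2(cos α − cos β, d − sin α + sin β) = 0.090378 rad; t = (α − φ) mod 2π = 4.428757 rad, q = (φ − β) mod 2π = 3.077905 rad → L = 6.93·(4.428757 + 8.820553 + 3.077905) = 6.93·16.327214 = 113.147592 m
LSR: p² = d² − 2 + 2cos(α−β) + 2d(sin α + sin β) = 43.929631; p = √p² = 6.627943; φ = atan2(−cos α − cos β, d + sin α + sin β) − atan2(−2, p) = 0.464374 rad; t = (φ − α) mod 2π = 2.228425 rad, q = (φ − β) mod 2π = 3.451900 rad → L = 6.93·(2.228425 + 6.627943 + 3.451900) = 6.93·12.308268 = 85.296299 m
RSL: p² = d² − 2 + 2cos(α−β) − 2d(sin α + sin β) = 80.047688; p = √p² = 8.946937; φ = atan2(cos α + cos β, d − sin α − sin β) − atan2(2, p) = -0.349018 rad; t = (α − φ) mod 2π = 4.868152 rad, q = (β − φ) mod 2π = 3.644677 rad → L = 6.93·(4.868152 + 8.946937 + 3.644677) = 6.93·17.459766 = 120.996181 m
RLR: c = (6 − d² + 2cos(α−β) + 2d(sin α − sin β))/8 = -8.725269, |c| > 1 → infeasible
LRL: c = (6 − d² + 2cos(α−β) − 2d(sin α − sin β))/8 = -5.431517, |c| > 1 → infeasible
Shortest: LSL with L = 84.772775 m ≈ 84.7728 m
Convert LSL to answer units (arcs ×180/π): t = 1.652836·180/π = 94.7005°, p = ρ·p = 6.93·7.173014 = 49.7090 m, q = 3.406874·180/π = 195.1995°, L = 84.7728 m.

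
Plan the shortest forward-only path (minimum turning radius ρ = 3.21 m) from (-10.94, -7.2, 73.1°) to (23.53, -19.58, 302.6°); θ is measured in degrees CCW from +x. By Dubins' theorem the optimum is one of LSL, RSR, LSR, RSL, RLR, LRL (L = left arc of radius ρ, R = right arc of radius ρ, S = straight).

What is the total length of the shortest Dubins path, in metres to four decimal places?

38.8863 m

Let ψ = atan2(Δy, Δx) = atan2(-12.38, 34.47) = -19.7559° be the start→goal bearing.
Normalize: d = |goal − start| / ρ = 36.625746/3.21 = 11.409890, α = (θ_start − ψ) mod 360° = 92.8559° = 1.620641 rad, β = (θ_goal − ψ) mod 360° = 322.3559° = 5.626172 rad.
Common terms: sin α = 0.998758, cos α = -0.049824, sin β = -0.610755, cos β = 0.791820, cos(α−β) = -0.649448, d² = 130.185586. Work in radians in the unit-radius frame; every candidate has L = ρ·(t + p + q).
LSL: p² = 2 + d² − 2cos(α−β) + 2d(sin α − sin β) = 170.213211; p = √p² = 13.046579; φ = atan2(cos β − cos α, d + sin α − sin β) = 0.064556 rad; t = (φ − α) mod 2π = 4.727100 rad, q = (β − φ) mod 2π = 5.561616 rad → L = 3.21·(4.727100 + 13.046579 + 5.561616) = 3.21·23.335294 = 74.906295 m
RSR: p² = 2 + d² − 2cos(α−β) + 2d(sin β − sin α) = 96.755754; p = √p² = 9.836450; φ = atan2(cos α − cos β, d − sin α + sin β) = -0.085669 rad; t = (α − φ) mod 2π = 1.706310 rad, q = (φ − β) mod 2π = 0.571345 rad → L = 3.21·(1.706310 + 9.836450 + 0.571345) = 3.21·12.114105 = 38.886277 m
LSR: p² = d² − 2 + 2cos(α−β) + 2d(sin α + sin β) = 135.740837; p = √p² = 11.650787; φ = atan2(−cos α − cos β, d + sin α + sin β) − atan2(−2, p) = 0.107196 rad; t = (φ − α) mod 2π = 4.769740 rad, q = (φ − β) mod 2π = 0.764209 rad → L = 3.21·(4.769740 + 11.650787 + 0.764209) = 3.21·17.184736 = 55.163003 m
RSL: p² = d² − 2 + 2cos(α−β) − 2d(sin α + sin β) = 118.032543; p = √p² = 10.864278; φ = atan2(cos α + cos β, d − sin α − sin β) − atan2(2, p) = -0.114833 rad; t = (α − φ) mod 2π = 1.735474 rad, q = (β − φ) mod 2π = 5.741004 rad → L = 3.21·(1.735474 + 10.864278 + 5.741004) = 3.21·18.340756 = 58.873828 m
RLR: c = (6 − d² + 2cos(α−β) + 2d(sin α − sin β))/8 = -11.094469, |c| > 1 → infeasible
LRL: c = (6 − d² + 2cos(α−β) − 2d(sin α − sin β))/8 = -20.276651, |c| > 1 → infeasible
Shortest: RSR with L = 38.886277 m ≈ 38.8863 m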